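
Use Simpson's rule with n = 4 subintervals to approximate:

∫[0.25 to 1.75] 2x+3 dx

f(x) = 2x+3
a = 0.25, b = 1.75, n = 4
h = (b - a)/n = 0.375000

Simpson's rule: (h/3)[f(x₀) + 4f(x₁) + 2f(x₂) + ... + f(xₙ)]

x_0 = 0.2500, f(x_0) = 3.500000, coefficient = 1
x_1 = 0.6250, f(x_1) = 4.250000, coefficient = 4
x_2 = 1.0000, f(x_2) = 5.000000, coefficient = 2
x_3 = 1.3750, f(x_3) = 5.750000, coefficient = 4
x_4 = 1.7500, f(x_4) = 6.500000, coefficient = 1

I ≈ (0.375000/3) × 60.000000 = 7.500000
Exact value: 7.500000
Error: 0.000000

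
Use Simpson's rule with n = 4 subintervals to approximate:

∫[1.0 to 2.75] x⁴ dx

f(x) = x⁴
a = 1.0, b = 2.75, n = 4
h = (b - a)/n = 0.437500

Simpson's rule: (h/3)[f(x₀) + 4f(x₁) + 2f(x₂) + ... + f(xₙ)]

x_0 = 1.0000, f(x_0) = 1.000000, coefficient = 1
x_1 = 1.4375, f(x_1) = 4.270035, coefficient = 4
x_2 = 1.8750, f(x_2) = 12.359619, coefficient = 2
x_3 = 2.3125, f(x_3) = 28.597427, coefficient = 4
x_4 = 2.7500, f(x_4) = 57.191406, coefficient = 1

I ≈ (0.437500/3) × 214.380493 = 31.263822
Exact value: 31.255273
Error: 0.008548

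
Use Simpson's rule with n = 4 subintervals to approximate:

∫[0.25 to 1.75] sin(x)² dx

f(x) = sin(x)²
a = 0.25, b = 1.75, n = 4
h = (b - a)/n = 0.375000

Simpson's rule: (h/3)[f(x₀) + 4f(x₁) + 2f(x₂) + ... + f(xₙ)]

x_0 = 0.2500, f(x_0) = 0.061209, coefficient = 1
x_1 = 0.6250, f(x_1) = 0.342339, coefficient = 4
x_2 = 1.0000, f(x_2) = 0.708073, coefficient = 2
x_3 = 1.3750, f(x_3) = 0.962151, coefficient = 4
x_4 = 1.7500, f(x_4) = 0.968228, coefficient = 1

I ≈ (0.375000/3) × 7.663544 = 0.957943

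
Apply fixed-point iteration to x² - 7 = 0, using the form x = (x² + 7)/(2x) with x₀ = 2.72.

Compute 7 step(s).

Equation: x² - 7 = 0
Fixed-point form: x = (x² + 7)/(2x)
x₀ = 2.72

x_1 = g(2.720000) = 2.646765
x_2 = g(2.646765) = 2.645752
x_3 = g(2.645752) = 2.645751
x_4 = g(2.645751) = 2.645751
x_5 = g(2.645751) = 2.645751
x_6 = g(2.645751) = 2.645751
x_7 = g(2.645751) = 2.645751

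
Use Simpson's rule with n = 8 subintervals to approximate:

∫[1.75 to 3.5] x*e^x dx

f(x) = x*e^x
a = 1.75, b = 3.5, n = 8
h = (b - a)/n = 0.218750

Simpson's rule: (h/3)[f(x₀) + 4f(x₁) + 2f(x₂) + ... + f(xₙ)]

x_0 = 1.7500, f(x_0) = 10.070555, coefficient = 1
x_1 = 1.9688, f(x_1) = 14.099634, coefficient = 4
x_2 = 2.1875, f(x_2) = 19.496975, coefficient = 2
x_3 = 2.4062, f(x_3) = 26.690816, coefficient = 4
x_4 = 2.6250, f(x_4) = 36.237007, coefficient = 2
x_5 = 2.8438, f(x_5) = 48.855824, coefficient = 4
x_6 = 3.0625, f(x_6) = 65.479137, coefficient = 2
x_7 = 3.2812, f(x_7) = 87.310825, coefficient = 4
x_8 = 3.5000, f(x_8) = 115.904082, coefficient = 1

I ≈ (0.218750/3) × 1076.229269 = 78.475051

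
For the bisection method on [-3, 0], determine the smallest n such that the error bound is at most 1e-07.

We need (b-a)/2^n ≤ 1e-07
(0 - (-3))/2^n ≤ 1e-07
3/2^n ≤ 1e-07
2^n ≥ 30000000
n ≥ log₂(30000000) = 24.84
n ≥ 25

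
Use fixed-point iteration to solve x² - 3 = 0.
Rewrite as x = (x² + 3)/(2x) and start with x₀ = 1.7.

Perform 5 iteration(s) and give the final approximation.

Equation: x² - 3 = 0
Fixed-point form: x = (x² + 3)/(2x)
x₀ = 1.7

x_1 = g(1.700000) = 1.732353
x_2 = g(1.732353) = 1.732051
x_3 = g(1.732051) = 1.732051
x_4 = g(1.732051) = 1.732051
x_5 = g(1.732051) = 1.732051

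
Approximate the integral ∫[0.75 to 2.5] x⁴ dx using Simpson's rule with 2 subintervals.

f(x) = x⁴
a = 0.75, b = 2.5, n = 2
h = (b - a)/n = 0.875000

Simpson's rule: (h/3)[f(x₀) + 4f(x₁) + 2f(x₂) + ... + f(xₙ)]

x_0 = 0.7500, f(x_0) = 0.316406, coefficient = 1
x_1 = 1.6250, f(x_1) = 6.972900, coefficient = 4
x_2 = 2.5000, f(x_2) = 39.062500, coefficient = 1

I ≈ (0.875000/3) × 67.270508 = 19.620565
Exact value: 19.483789
Error: 0.136776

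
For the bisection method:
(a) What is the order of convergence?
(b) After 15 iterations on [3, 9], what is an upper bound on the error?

(a) Bisection has linear (order 1) convergence; the error is halved each step.

(b) Error bound = (b-a)/2^n = (9 - 3)/2^{15}
    = 6/2^{15}

(a) 1 (linear); (b) error ≤ 1.83e-04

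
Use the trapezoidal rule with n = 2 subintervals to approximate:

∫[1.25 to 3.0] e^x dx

f(x) = e^x
a = 1.25, b = 3.0, n = 2
h = (b - a)/n = 0.875000

Trapezoidal rule: (h/2)[f(x₀) + 2f(x₁) + 2f(x₂) + ... + f(xₙ)]

x_0 = 1.2500, f(x_0) = 3.490343, coefficient = 1
x_1 = 2.1250, f(x_1) = 8.372897, coefficient = 2
x_2 = 3.0000, f(x_2) = 20.085537, coefficient = 1

I ≈ (0.875000/2) × 40.321675 = 17.640733
Exact value: 16.595194
Error: 1.045539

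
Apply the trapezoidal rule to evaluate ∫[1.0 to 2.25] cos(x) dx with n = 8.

f(x) = cos(x)
a = 1.0, b = 2.25, n = 8
h = (b - a)/n = 0.156250

Trapezoidal rule: (h/2)[f(x₀) + 2f(x₁) + 2f(x₂) + ... + f(xₙ)]

x_0 = 1.0000, f(x_0) = 0.540302, coefficient = 1
x_1 = 1.1562, f(x_1) = 0.402775, coefficient = 2
x_2 = 1.3125, f(x_2) = 0.255434, coefficient = 2
x_3 = 1.4688, f(x_3) = 0.101869, coefficient = 2
x_4 = 1.6250, f(x_4) = -0.054177, coefficient = 2
x_5 = 1.7812, f(x_5) = -0.208904, coefficient = 2
x_6 = 1.9375, f(x_6) = -0.358540, coefficient = 2
x_7 = 2.0938, f(x_7) = -0.499441, coefficient = 2
x_8 = 2.2500, f(x_8) = -0.628174, coefficient = 1

I ≈ (0.156250/2) × -0.809840 = -0.063269
Exact value: -0.063398
Error: 0.000129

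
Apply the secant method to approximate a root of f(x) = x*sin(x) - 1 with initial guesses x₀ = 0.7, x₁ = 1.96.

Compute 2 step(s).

f(x) = x*sin(x) - 1
x₀ = 0.7, x₁ = 1.96

Secant formula: x_{n+1} = x_n - f(x_n)(x_n - x_{n-1})/(f(x_n) - f(x_{n-1}))

Iteration 1:
  f(0.700000) = -0.549048
  f(1.960000) = 0.813415
  x_2 = 1.960000 - 0.813415×(1.960000 - 0.700000)/(0.813415 - (-0.549048))
       = 1.207757
Iteration 2:
  f(1.960000) = 0.813415
  f(1.207757) = 0.129038
  x_3 = 1.207757 - 0.129038×(1.207757 - 1.960000)/(0.129038 - 0.813415)
       = 1.065923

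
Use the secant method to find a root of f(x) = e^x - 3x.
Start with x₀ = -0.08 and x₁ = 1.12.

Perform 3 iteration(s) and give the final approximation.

f(x) = e^x - 3x
x₀ = -0.08, x₁ = 1.12

Secant formula: x_{n+1} = x_n - f(x_n)(x_n - x_{n-1})/(f(x_n) - f(x_{n-1}))

Iteration 1:
  f(-0.080000) = 1.163116
  f(1.120000) = -0.295146
  x_2 = 1.120000 - (-0.295146)×(1.120000 - (-0.080000))/(-0.295146 - 1.163116)
       = 0.877125
Iteration 2:
  f(1.120000) = -0.295146
  f(0.877125) = -0.227397
  x_3 = 0.877125 - (-0.227397)×(0.877125 - 1.120000)/(-0.227397 - (-0.295146))
       = 0.061925
Iteration 3:
  f(0.877125) = -0.227397
  f(0.061925) = 0.878107
  x_4 = 0.061925 - 0.878107×(0.061925 - 0.877125)/(0.878107 - (-0.227397))
       = 0.709443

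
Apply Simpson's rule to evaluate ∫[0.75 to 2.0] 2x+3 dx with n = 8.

f(x) = 2x+3
a = 0.75, b = 2.0, n = 8
h = (b - a)/n = 0.156250

Simpson's rule: (h/3)[f(x₀) + 4f(x₁) + 2f(x₂) + ... + f(xₙ)]

x_0 = 0.7500, f(x_0) = 4.500000, coefficient = 1
x_1 = 0.9062, f(x_1) = 4.812500, coefficient = 4
x_2 = 1.0625, f(x_2) = 5.125000, coefficient = 2
x_3 = 1.2188, f(x_3) = 5.437500, coefficient = 4
x_4 = 1.3750, f(x_4) = 5.750000, coefficient = 2
x_5 = 1.5312, f(x_5) = 6.062500, coefficient = 4
x_6 = 1.6875, f(x_6) = 6.375000, coefficient = 2
x_7 = 1.8438, f(x_7) = 6.687500, coefficient = 4
x_8 = 2.0000, f(x_8) = 7.000000, coefficient = 1

I ≈ (0.156250/3) × 138.000000 = 7.187500
Exact value: 7.187500
Error: 0.000000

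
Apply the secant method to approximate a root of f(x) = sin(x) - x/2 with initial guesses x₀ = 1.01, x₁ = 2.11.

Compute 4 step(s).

f(x) = sin(x) - x/2
x₀ = 1.01, x₁ = 2.11

Secant formula: x_{n+1} = x_n - f(x_n)(x_n - x_{n-1})/(f(x_n) - f(x_{n-1}))

Iteration 1:
  f(1.010000) = 0.341832
  f(2.110000) = -0.196882
  x_2 = 2.110000 - (-0.196882)×(2.110000 - 1.010000)/(-0.196882 - 0.341832)
       = 1.707986
Iteration 2:
  f(2.110000) = -0.196882
  f(1.707986) = 0.136611
  x_3 = 1.707986 - 0.136611×(1.707986 - 2.110000)/(0.136611 - (-0.196882))
       = 1.872666
Iteration 3:
  f(1.707986) = 0.136611
  f(1.872666) = 0.018449
  x_4 = 1.872666 - 0.018449×(1.872666 - 1.707986)/(0.018449 - 0.136611)
       = 1.898378
Iteration 4:
  f(1.872666) = 0.018449
  f(1.898378) = -0.002366
  x_5 = 1.898378 - (-0.002366)×(1.898378 - 1.872666)/(-0.002366 - 0.018449)
       = 1.895456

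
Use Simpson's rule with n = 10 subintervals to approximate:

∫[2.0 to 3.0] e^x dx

f(x) = e^x
a = 2.0, b = 3.0, n = 10
h = (b - a)/n = 0.100000

Simpson's rule: (h/3)[f(x₀) + 4f(x₁) + 2f(x₂) + ... + f(xₙ)]

x_0 = 2.0000, f(x_0) = 7.389056, coefficient = 1
x_1 = 2.1000, f(x_1) = 8.166170, coefficient = 4
x_2 = 2.2000, f(x_2) = 9.025013, coefficient = 2
x_3 = 2.3000, f(x_3) = 9.974182, coefficient = 4
x_4 = 2.4000, f(x_4) = 11.023176, coefficient = 2
x_5 = 2.5000, f(x_5) = 12.182494, coefficient = 4
x_6 = 2.6000, f(x_6) = 13.463738, coefficient = 2
x_7 = 2.7000, f(x_7) = 14.879732, coefficient = 4
x_8 = 2.8000, f(x_8) = 16.444647, coefficient = 2
x_9 = 2.9000, f(x_9) = 18.174145, coefficient = 4
x_10 = 3.0000, f(x_10) = 20.085537, coefficient = 1

I ≈ (0.100000/3) × 380.894636 = 12.696488
Exact value: 12.696481
Error: 0.000007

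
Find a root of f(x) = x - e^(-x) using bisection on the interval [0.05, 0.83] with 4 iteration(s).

f(x) = x - e^(-x)
Initial interval: [0.05, 0.83]

Iteration 1:
  c_1 = (0.050000 + 0.830000)/2 = 0.440000
  f(c_1) = f(0.440000) = -0.204036
  f(a) × f(c) ≥ 0, new interval: [0.440000, 0.830000]
Iteration 2:
  c_2 = (0.440000 + 0.830000)/2 = 0.635000
  f(c_2) = f(0.635000) = 0.105065
  f(a) × f(c) < 0, new interval: [0.440000, 0.635000]
Iteration 3:
  c_3 = (0.440000 + 0.635000)/2 = 0.537500
  f(c_3) = f(0.537500) = -0.046707
  f(a) × f(c) ≥ 0, new interval: [0.537500, 0.635000]
Iteration 4:
  c_4 = (0.537500 + 0.635000)/2 = 0.586250
  f(c_4) = f(0.586250) = 0.029840
  f(a) × f(c) < 0, new interval: [0.537500, 0.586250]

After 4 iteration(s), the approximation is c_4 = 0.586250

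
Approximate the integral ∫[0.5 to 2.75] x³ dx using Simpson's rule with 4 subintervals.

f(x) = x³
a = 0.5, b = 2.75, n = 4
h = (b - a)/n = 0.562500

Simpson's rule: (h/3)[f(x₀) + 4f(x₁) + 2f(x₂) + ... + f(xₙ)]

x_0 = 0.5000, f(x_0) = 0.125000, coefficient = 1
x_1 = 1.0625, f(x_1) = 1.199463, coefficient = 4
x_2 = 1.6250, f(x_2) = 4.291016, coefficient = 2
x_3 = 2.1875, f(x_3) = 10.467529, coefficient = 4
x_4 = 2.7500, f(x_4) = 20.796875, coefficient = 1

I ≈ (0.562500/3) × 76.171875 = 14.282227
Exact value: 14.282227
Error: 0.000000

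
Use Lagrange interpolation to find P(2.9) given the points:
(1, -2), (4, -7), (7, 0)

Lagrange interpolation formula:
P(x) = Σ yᵢ × Lᵢ(x)
where Lᵢ(x) = Π_{j≠i} (x - xⱼ)/(xᵢ - xⱼ)

L_0(2.9) = (2.9 - 4)/(1 - 4) × (2.9 - 7)/(1 - 7) = 0.250556
L_1(2.9) = (2.9 - 1)/(4 - 1) × (2.9 - 7)/(4 - 7) = 0.865556
L_2(2.9) = (2.9 - 1)/(7 - 1) × (2.9 - 4)/(7 - 4) = -0.116111

P(2.9) = (-2)×L_0(2.9) + (-7)×L_1(2.9) + 0×L_2(2.9)
P(2.9) = -6.560000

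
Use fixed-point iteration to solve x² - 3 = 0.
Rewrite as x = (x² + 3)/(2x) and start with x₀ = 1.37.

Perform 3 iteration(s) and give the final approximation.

Equation: x² - 3 = 0
Fixed-point form: x = (x² + 3)/(2x)
x₀ = 1.37

x_1 = g(1.370000) = 1.779891
x_2 = g(1.779891) = 1.732694
x_3 = g(1.732694) = 1.732051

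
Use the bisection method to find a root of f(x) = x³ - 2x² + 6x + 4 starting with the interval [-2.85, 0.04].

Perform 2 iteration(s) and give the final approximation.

f(x) = x³ - 2x² + 6x + 4
Initial interval: [-2.85, 0.04]

Iteration 1:
  c_1 = (-2.850000 + 0.040000)/2 = -1.405000
  f(c_1) = f(-1.405000) = -11.151555
  f(a) × f(c) ≥ 0, new interval: [-1.405000, 0.040000]
Iteration 2:
  c_2 = (-1.405000 + 0.040000)/2 = -0.682500
  f(c_2) = f(-0.682500) = -1.344525
  f(a) × f(c) ≥ 0, new interval: [-0.682500, 0.040000]

After 2 iteration(s), the approximation is c_2 = -0.682500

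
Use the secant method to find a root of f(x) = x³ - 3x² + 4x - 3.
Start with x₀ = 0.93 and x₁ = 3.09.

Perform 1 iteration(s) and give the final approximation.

f(x) = x³ - 3x² + 4x - 3
x₀ = 0.93, x₁ = 3.09

Secant formula: x_{n+1} = x_n - f(x_n)(x_n - x_{n-1})/(f(x_n) - f(x_{n-1}))

Iteration 1:
  f(0.930000) = -1.070343
  f(3.090000) = 10.219329
  x_2 = 3.090000 - 10.219329×(3.090000 - 0.930000)/(10.219329 - (-1.070343))
       = 1.134784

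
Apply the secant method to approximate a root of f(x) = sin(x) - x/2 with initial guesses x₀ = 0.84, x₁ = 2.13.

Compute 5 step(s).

f(x) = sin(x) - x/2
x₀ = 0.84, x₁ = 2.13

Secant formula: x_{n+1} = x_n - f(x_n)(x_n - x_{n-1})/(f(x_n) - f(x_{n-1}))

Iteration 1:
  f(0.840000) = 0.324643
  f(2.130000) = -0.217322
  x_2 = 2.130000 - (-0.217322)×(2.130000 - 0.840000)/(-0.217322 - 0.324643)
       = 1.612724
Iteration 2:
  f(2.130000) = -0.217322
  f(1.612724) = 0.192759
  x_3 = 1.612724 - 0.192759×(1.612724 - 2.130000)/(0.192759 - (-0.217322))
       = 1.855870
Iteration 3:
  f(1.612724) = 0.192759
  f(1.855870) = 0.031706
  x_4 = 1.855870 - 0.031706×(1.855870 - 1.612724)/(0.031706 - 0.192759)
       = 1.903737
Iteration 4:
  f(1.855870) = 0.031706
  f(1.903737) = -0.006783
  x_5 = 1.903737 - (-0.006783)×(1.903737 - 1.855870)/(-0.006783 - 0.031706)
       = 1.895301
Iteration 5:
  f(1.903737) = -0.006783
  f(1.895301) = 0.000158
  x_6 = 1.895301 - 0.000158×(1.895301 - 1.903737)/(0.000158 - (-0.006783))
       = 1.895493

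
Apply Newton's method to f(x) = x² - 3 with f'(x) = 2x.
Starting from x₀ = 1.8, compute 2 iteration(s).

f(x) = x² - 3
f'(x) = 2x
x₀ = 1.8

Newton-Raphson formula: x_{n+1} = x_n - f(x_n)/f'(x_n)

Iteration 1:
  f(1.800000) = 0.240000
  f'(1.800000) = 3.600000
  x_1 = 1.800000 - 0.240000/3.600000 = 1.733333
Iteration 2:
  f(1.733333) = 0.004444
  f'(1.733333) = 3.466667
  x_2 = 1.733333 - 0.004444/3.466667 = 1.732051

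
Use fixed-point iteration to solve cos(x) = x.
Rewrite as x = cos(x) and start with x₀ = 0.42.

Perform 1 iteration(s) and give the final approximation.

Equation: cos(x) = x
Fixed-point form: x = cos(x)
x₀ = 0.42

x_1 = g(0.420000) = 0.913089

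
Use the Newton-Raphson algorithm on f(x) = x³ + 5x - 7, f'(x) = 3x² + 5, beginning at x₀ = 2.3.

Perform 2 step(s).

f(x) = x³ + 5x - 7
f'(x) = 3x² + 5
x₀ = 2.3

Newton-Raphson formula: x_{n+1} = x_n - f(x_n)/f'(x_n)

Iteration 1:
  f(2.300000) = 16.667000
  f'(2.300000) = 20.870000
  x_1 = 2.300000 - 16.667000/20.870000 = 1.501390
Iteration 2:
  f(1.501390) = 3.891336
  f'(1.501390) = 11.762512
  x_2 = 1.501390 - 3.891336/11.762512 = 1.170564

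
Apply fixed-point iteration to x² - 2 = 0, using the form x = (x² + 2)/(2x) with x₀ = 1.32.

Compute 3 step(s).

Equation: x² - 2 = 0
Fixed-point form: x = (x² + 2)/(2x)
x₀ = 1.32

x_1 = g(1.320000) = 1.417576
x_2 = g(1.417576) = 1.414218
x_3 = g(1.414218) = 1.414214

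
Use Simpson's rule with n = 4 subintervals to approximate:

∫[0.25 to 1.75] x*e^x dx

f(x) = x*e^x
a = 0.25, b = 1.75, n = 4
h = (b - a)/n = 0.375000

Simpson's rule: (h/3)[f(x₀) + 4f(x₁) + 2f(x₂) + ... + f(xₙ)]

x_0 = 0.2500, f(x_0) = 0.321006, coefficient = 1
x_1 = 0.6250, f(x_1) = 1.167654, coefficient = 4
x_2 = 1.0000, f(x_2) = 2.718282, coefficient = 2
x_3 = 1.3750, f(x_3) = 5.438230, coefficient = 4
x_4 = 1.7500, f(x_4) = 10.070555, coefficient = 1

I ≈ (0.375000/3) × 42.251662 = 5.281458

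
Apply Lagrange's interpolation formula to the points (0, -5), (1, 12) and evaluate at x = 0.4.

Lagrange interpolation formula:
P(x) = Σ yᵢ × Lᵢ(x)
where Lᵢ(x) = Π_{j≠i} (x - xⱼ)/(xᵢ - xⱼ)

L_0(0.4) = (0.4 - 1)/(0 - 1) = 0.600000
L_1(0.4) = (0.4 - 0)/(1 - 0) = 0.400000

P(0.4) = (-5)×L_0(0.4) + 12×L_1(0.4)
P(0.4) = 1.800000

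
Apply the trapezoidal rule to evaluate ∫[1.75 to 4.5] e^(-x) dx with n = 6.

f(x) = e^(-x)
a = 1.75, b = 4.5, n = 6
h = (b - a)/n = 0.458333

Trapezoidal rule: (h/2)[f(x₀) + 2f(x₁) + 2f(x₂) + ... + f(xₙ)]

x_0 = 1.7500, f(x_0) = 0.173774, coefficient = 1
x_1 = 2.2083, f(x_1) = 0.109884, coefficient = 2
x_2 = 2.6667, f(x_2) = 0.069483, coefficient = 2
x_3 = 3.1250, f(x_3) = 0.043937, coefficient = 2
x_4 = 3.5833, f(x_4) = 0.027783, coefficient = 2
x_5 = 4.0417, f(x_5) = 0.017568, coefficient = 2
x_6 = 4.5000, f(x_6) = 0.011109, coefficient = 1

I ≈ (0.458333/2) × 0.722193 = 0.165503
Exact value: 0.162665
Error: 0.002838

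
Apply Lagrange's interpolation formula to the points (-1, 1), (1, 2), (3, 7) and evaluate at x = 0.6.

Lagrange interpolation formula:
P(x) = Σ yᵢ × Lᵢ(x)
where Lᵢ(x) = Π_{j≠i} (x - xⱼ)/(xᵢ - xⱼ)

L_0(0.6) = (0.6 - 1)/(-1 - 1) × (0.6 - 3)/(-1 - 3) = 0.120000
L_1(0.6) = (0.6 - (-1))/(1 - (-1)) × (0.6 - 3)/(1 - 3) = 0.960000
L_2(0.6) = (0.6 - (-1))/(3 - (-1)) × (0.6 - 1)/(3 - 1) = -0.080000

P(0.6) = 1×L_0(0.6) + 2×L_1(0.6) + 7×L_2(0.6)
P(0.6) = 1.480000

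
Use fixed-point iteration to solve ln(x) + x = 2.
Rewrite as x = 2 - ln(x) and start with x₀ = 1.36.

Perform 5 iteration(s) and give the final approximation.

Equation: ln(x) + x = 2
Fixed-point form: x = 2 - ln(x)
x₀ = 1.36

x_1 = g(1.360000) = 1.692515
x_2 = g(1.692515) = 1.473784
x_3 = g(1.473784) = 1.612167
x_4 = g(1.612167) = 1.522421
x_5 = g(1.522421) = 1.579698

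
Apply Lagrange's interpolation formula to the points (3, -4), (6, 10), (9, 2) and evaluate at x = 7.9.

Lagrange interpolation formula:
P(x) = Σ yᵢ × Lᵢ(x)
where Lᵢ(x) = Π_{j≠i} (x - xⱼ)/(xᵢ - xⱼ)

L_0(7.9) = (7.9 - 6)/(3 - 6) × (7.9 - 9)/(3 - 9) = -0.116111
L_1(7.9) = (7.9 - 3)/(6 - 3) × (7.9 - 9)/(6 - 9) = 0.598889
L_2(7.9) = (7.9 - 3)/(9 - 3) × (7.9 - 6)/(9 - 6) = 0.517222

P(7.9) = (-4)×L_0(7.9) + 10×L_1(7.9) + 2×L_2(7.9)
P(7.9) = 7.487778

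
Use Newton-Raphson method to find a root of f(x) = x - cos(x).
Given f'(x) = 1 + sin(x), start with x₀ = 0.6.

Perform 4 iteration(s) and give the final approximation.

f(x) = x - cos(x)
f'(x) = 1 + sin(x)
x₀ = 0.6

Newton-Raphson formula: x_{n+1} = x_n - f(x_n)/f'(x_n)

Iteration 1:
  f(0.600000) = -0.225336
  f'(0.600000) = 1.564642
  x_1 = 0.600000 - (-0.225336)/1.564642 = 0.744017
Iteration 2:
  f(0.744017) = 0.008264
  f'(0.744017) = 1.677249
  x_2 = 0.744017 - 0.008264/1.677249 = 0.739090
Iteration 3:
  f(0.739090) = 0.000009
  f'(0.739090) = 1.673616
  x_3 = 0.739090 - 0.000009/1.673616 = 0.739085
Iteration 4:
  f(0.739085) = 0.000000
  f'(0.739085) = 1.673612
  x_4 = 0.739085 - 0.000000/1.673612 = 0.739085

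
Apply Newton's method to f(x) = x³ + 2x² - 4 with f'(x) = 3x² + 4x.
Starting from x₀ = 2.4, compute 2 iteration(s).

f(x) = x³ + 2x² - 4
f'(x) = 3x² + 4x
x₀ = 2.4

Newton-Raphson formula: x_{n+1} = x_n - f(x_n)/f'(x_n)

Iteration 1:
  f(2.400000) = 21.344000
  f'(2.400000) = 26.880000
  x_1 = 2.400000 - 21.344000/26.880000 = 1.605952
Iteration 2:
  f(1.605952) = 5.300051
  f'(1.605952) = 14.161059
  x_2 = 1.605952 - 5.300051/14.161059 = 1.231683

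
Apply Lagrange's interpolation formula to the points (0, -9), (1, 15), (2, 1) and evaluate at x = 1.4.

Lagrange interpolation formula:
P(x) = Σ yᵢ × Lᵢ(x)
where Lᵢ(x) = Π_{j≠i} (x - xⱼ)/(xᵢ - xⱼ)

L_0(1.4) = (1.4 - 1)/(0 - 1) × (1.4 - 2)/(0 - 2) = -0.120000
L_1(1.4) = (1.4 - 0)/(1 - 0) × (1.4 - 2)/(1 - 2) = 0.840000
L_2(1.4) = (1.4 - 0)/(2 - 0) × (1.4 - 1)/(2 - 1) = 0.280000

P(1.4) = (-9)×L_0(1.4) + 15×L_1(1.4) + 1×L_2(1.4)
P(1.4) = 13.960000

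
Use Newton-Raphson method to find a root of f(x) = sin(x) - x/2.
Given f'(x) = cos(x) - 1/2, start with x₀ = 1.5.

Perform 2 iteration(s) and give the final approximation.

f(x) = sin(x) - x/2
f'(x) = cos(x) - 1/2
x₀ = 1.5

Newton-Raphson formula: x_{n+1} = x_n - f(x_n)/f'(x_n)

Iteration 1:
  f(1.500000) = 0.247495
  f'(1.500000) = -0.429263
  x_1 = 1.500000 - 0.247495/(-0.429263) = 2.076558
Iteration 2:
  f(2.076558) = -0.163473
  f'(2.076558) = -0.984474
  x_2 = 2.076558 - (-0.163473)/(-0.984474) = 1.910507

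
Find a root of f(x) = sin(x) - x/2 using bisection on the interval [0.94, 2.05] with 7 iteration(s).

f(x) = sin(x) - x/2
Initial interval: [0.94, 2.05]

Iteration 1:
  c_1 = (0.940000 + 2.050000)/2 = 1.495000
  f(c_1) = f(1.495000) = 0.249629
  f(a) × f(c) ≥ 0, new interval: [1.495000, 2.050000]
Iteration 2:
  c_2 = (1.495000 + 2.050000)/2 = 1.772500
  f(c_2) = f(1.772500) = 0.093477
  f(a) × f(c) ≥ 0, new interval: [1.772500, 2.050000]
Iteration 3:
  c_3 = (1.772500 + 2.050000)/2 = 1.911250
  f(c_3) = f(1.911250) = -0.013022
  f(a) × f(c) < 0, new interval: [1.772500, 1.911250]
Iteration 4:
  c_4 = (1.772500 + 1.911250)/2 = 1.841875
  f(c_4) = f(1.841875) = 0.042545
  f(a) × f(c) ≥ 0, new interval: [1.841875, 1.911250]
Iteration 5:
  c_5 = (1.841875 + 1.911250)/2 = 1.876562
  f(c_5) = f(1.876562) = 0.015335
  f(a) × f(c) ≥ 0, new interval: [1.876562, 1.911250]
Iteration 6:
  c_6 = (1.876562 + 1.911250)/2 = 1.893906
  f(c_6) = f(1.893906) = 0.001299
  f(a) × f(c) ≥ 0, new interval: [1.893906, 1.911250]
Iteration 7:
  c_7 = (1.893906 + 1.911250)/2 = 1.902578
  f(c_7) = f(1.902578) = -0.005826
  f(a) × f(c) < 0, new interval: [1.893906, 1.902578]

After 7 iteration(s), the approximation is c_7 = 1.902578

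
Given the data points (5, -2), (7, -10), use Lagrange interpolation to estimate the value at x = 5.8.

Lagrange interpolation formula:
P(x) = Σ yᵢ × Lᵢ(x)
where Lᵢ(x) = Π_{j≠i} (x - xⱼ)/(xᵢ - xⱼ)

L_0(5.8) = (5.8 - 7)/(5 - 7) = 0.600000
L_1(5.8) = (5.8 - 5)/(7 - 5) = 0.400000

P(5.8) = (-2)×L_0(5.8) + (-10)×L_1(5.8)
P(5.8) = -5.200000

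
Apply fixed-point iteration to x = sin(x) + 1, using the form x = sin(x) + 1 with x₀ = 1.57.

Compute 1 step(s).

Equation: x = sin(x) + 1
Fixed-point form: x = sin(x) + 1
x₀ = 1.57

x_1 = g(1.570000) = 2.000000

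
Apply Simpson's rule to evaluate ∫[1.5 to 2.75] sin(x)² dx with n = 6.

f(x) = sin(x)²
a = 1.5, b = 2.75, n = 6
h = (b - a)/n = 0.208333

Simpson's rule: (h/3)[f(x₀) + 4f(x₁) + 2f(x₂) + ... + f(xₙ)]

x_0 = 1.5000, f(x_0) = 0.994996, coefficient = 1
x_1 = 1.7083, f(x_1) = 0.981203, coefficient = 4
x_2 = 1.9167, f(x_2) = 0.885068, coefficient = 2
x_3 = 2.1250, f(x_3) = 0.723044, coefficient = 4
x_4 = 2.3333, f(x_4) = 0.522853, coefficient = 2
x_5 = 2.5417, f(x_5) = 0.318752, coefficient = 4
x_6 = 2.7500, f(x_6) = 0.145665, coefficient = 1

I ≈ (0.208333/3) × 12.048498 = 0.836701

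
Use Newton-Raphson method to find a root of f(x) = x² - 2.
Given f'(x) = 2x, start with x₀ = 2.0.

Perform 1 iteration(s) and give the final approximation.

f(x) = x² - 2
f'(x) = 2x
x₀ = 2.0

Newton-Raphson formula: x_{n+1} = x_n - f(x_n)/f'(x_n)

Iteration 1:
  f(2.000000) = 2.000000
  f'(2.000000) = 4.000000
  x_1 = 2.000000 - 2.000000/4.000000 = 1.500000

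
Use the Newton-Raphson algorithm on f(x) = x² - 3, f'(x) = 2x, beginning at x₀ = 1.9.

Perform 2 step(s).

f(x) = x² - 3
f'(x) = 2x
x₀ = 1.9

Newton-Raphson formula: x_{n+1} = x_n - f(x_n)/f'(x_n)

Iteration 1:
  f(1.900000) = 0.610000
  f'(1.900000) = 3.800000
  x_1 = 1.900000 - 0.610000/3.800000 = 1.739474
Iteration 2:
  f(1.739474) = 0.025769
  f'(1.739474) = 3.478947
  x_2 = 1.739474 - 0.025769/3.478947 = 1.732067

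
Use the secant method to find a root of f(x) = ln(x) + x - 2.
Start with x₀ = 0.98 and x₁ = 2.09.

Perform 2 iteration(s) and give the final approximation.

f(x) = ln(x) + x - 2
x₀ = 0.98, x₁ = 2.09

Secant formula: x_{n+1} = x_n - f(x_n)(x_n - x_{n-1})/(f(x_n) - f(x_{n-1}))

Iteration 1:
  f(0.980000) = -1.040203
  f(2.090000) = 0.827164
  x_2 = 2.090000 - 0.827164×(2.090000 - 0.980000)/(0.827164 - (-1.040203))
       = 1.598317
Iteration 2:
  f(2.090000) = 0.827164
  f(1.598317) = 0.067269
  x_3 = 1.598317 - 0.067269×(1.598317 - 2.090000)/(0.067269 - 0.827164)
       = 1.554792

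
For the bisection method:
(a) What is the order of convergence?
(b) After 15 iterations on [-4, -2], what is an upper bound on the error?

(a) Bisection has linear (order 1) convergence; the error is halved each step.

(b) Error bound = (b-a)/2^n = (-2 - (-4))/2^{15}
    = 2/2^{15}

(a) 1 (linear); (b) error ≤ 6.10e-05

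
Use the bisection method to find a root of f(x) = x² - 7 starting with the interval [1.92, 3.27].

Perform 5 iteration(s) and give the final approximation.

f(x) = x² - 7
Initial interval: [1.92, 3.27]

Iteration 1:
  c_1 = (1.920000 + 3.270000)/2 = 2.595000
  f(c_1) = f(2.595000) = -0.265975
  f(a) × f(c) ≥ 0, new interval: [2.595000, 3.270000]
Iteration 2:
  c_2 = (2.595000 + 3.270000)/2 = 2.932500
  f(c_2) = f(2.932500) = 1.599556
  f(a) × f(c) < 0, new interval: [2.595000, 2.932500]
Iteration 3:
  c_3 = (2.595000 + 2.932500)/2 = 2.763750
  f(c_3) = f(2.763750) = 0.638314
  f(a) × f(c) < 0, new interval: [2.595000, 2.763750]
Iteration 4:
  c_4 = (2.595000 + 2.763750)/2 = 2.679375
  f(c_4) = f(2.679375) = 0.179050
  f(a) × f(c) < 0, new interval: [2.595000, 2.679375]
Iteration 5:
  c_5 = (2.595000 + 2.679375)/2 = 2.637187
  f(c_5) = f(2.637187) = -0.045242
  f(a) × f(c) ≥ 0, new interval: [2.637187, 2.679375]

After 5 iteration(s), the approximation is c_5 = 2.637187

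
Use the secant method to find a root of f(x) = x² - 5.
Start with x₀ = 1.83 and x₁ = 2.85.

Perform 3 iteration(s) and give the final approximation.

f(x) = x² - 5
x₀ = 1.83, x₁ = 2.85

Secant formula: x_{n+1} = x_n - f(x_n)(x_n - x_{n-1})/(f(x_n) - f(x_{n-1}))

Iteration 1:
  f(1.830000) = -1.651100
  f(2.850000) = 3.122500
  x_2 = 2.850000 - 3.122500×(2.850000 - 1.830000)/(3.122500 - (-1.651100))
       = 2.182799
Iteration 2:
  f(2.850000) = 3.122500
  f(2.182799) = -0.235388
  x_3 = 2.182799 - (-0.235388)×(2.182799 - 2.850000)/(-0.235388 - 3.122500)
       = 2.229570
Iteration 3:
  f(2.182799) = -0.235388
  f(2.229570) = -0.029018
  x_4 = 2.229570 - (-0.029018)×(2.229570 - 2.182799)/(-0.029018 - (-0.235388))
       = 2.236146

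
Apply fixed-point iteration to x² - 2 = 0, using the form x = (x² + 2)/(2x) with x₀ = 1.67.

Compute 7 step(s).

Equation: x² - 2 = 0
Fixed-point form: x = (x² + 2)/(2x)
x₀ = 1.67

x_1 = g(1.670000) = 1.433802
x_2 = g(1.433802) = 1.414347
x_3 = g(1.414347) = 1.414214
x_4 = g(1.414214) = 1.414214
x_5 = g(1.414214) = 1.414214
x_6 = g(1.414214) = 1.414214
x_7 = g(1.414214) = 1.414214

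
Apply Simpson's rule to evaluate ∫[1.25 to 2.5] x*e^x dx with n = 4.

f(x) = x*e^x
a = 1.25, b = 2.5, n = 4
h = (b - a)/n = 0.312500

Simpson's rule: (h/3)[f(x₀) + 4f(x₁) + 2f(x₂) + ... + f(xₙ)]

x_0 = 1.2500, f(x_0) = 4.362929, coefficient = 1
x_1 = 1.5625, f(x_1) = 7.454271, coefficient = 4
x_2 = 1.8750, f(x_2) = 12.226536, coefficient = 2
x_3 = 2.1875, f(x_3) = 19.496975, coefficient = 4
x_4 = 2.5000, f(x_4) = 30.456235, coefficient = 1

I ≈ (0.312500/3) × 167.077219 = 17.403877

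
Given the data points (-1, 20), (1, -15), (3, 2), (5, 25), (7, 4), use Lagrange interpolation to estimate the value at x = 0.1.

Lagrange interpolation formula:
P(x) = Σ yᵢ × Lᵢ(x)
where Lᵢ(x) = Π_{j≠i} (x - xⱼ)/(xᵢ - xⱼ)

L_0(0.1) = (0.1 - 1)/(-1 - 1) × (0.1 - 3)/(-1 - 3) × (0.1 - 5)/(-1 - 5) × (0.1 - 7)/(-1 - 7) = 0.229802
L_1(0.1) = (0.1 - (-1))/(1 - (-1)) × (0.1 - 3)/(1 - 3) × (0.1 - 5)/(1 - 5) × (0.1 - 7)/(1 - 7) = 1.123478
L_2(0.1) = (0.1 - (-1))/(3 - (-1)) × (0.1 - 1)/(3 - 1) × (0.1 - 5)/(3 - 5) × (0.1 - 7)/(3 - 7) = -0.522998
L_3(0.1) = (0.1 - (-1))/(5 - (-1)) × (0.1 - 1)/(5 - 1) × (0.1 - 3)/(5 - 3) × (0.1 - 7)/(5 - 7) = 0.206353
L_4(0.1) = (0.1 - (-1))/(7 - (-1)) × (0.1 - 1)/(7 - 1) × (0.1 - 3)/(7 - 3) × (0.1 - 5)/(7 - 5) = -0.036635

P(0.1) = 20×L_0(0.1) + (-15)×L_1(0.1) + 2×L_2(0.1) + 25×L_3(0.1) + 4×L_4(0.1)
P(0.1) = -8.289834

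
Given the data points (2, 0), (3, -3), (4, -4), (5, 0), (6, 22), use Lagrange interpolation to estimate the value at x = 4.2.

Lagrange interpolation formula:
P(x) = Σ yᵢ × Lᵢ(x)
where Lᵢ(x) = Π_{j≠i} (x - xⱼ)/(xᵢ - xⱼ)

L_0(4.2) = (4.2 - 3)/(2 - 3) × (4.2 - 4)/(2 - 4) × (4.2 - 5)/(2 - 5) × (4.2 - 6)/(2 - 6) = 0.014400
L_1(4.2) = (4.2 - 2)/(3 - 2) × (4.2 - 4)/(3 - 4) × (4.2 - 5)/(3 - 5) × (4.2 - 6)/(3 - 6) = -0.105600
L_2(4.2) = (4.2 - 2)/(4 - 2) × (4.2 - 3)/(4 - 3) × (4.2 - 5)/(4 - 5) × (4.2 - 6)/(4 - 6) = 0.950400
L_3(4.2) = (4.2 - 2)/(5 - 2) × (4.2 - 3)/(5 - 3) × (4.2 - 4)/(5 - 4) × (4.2 - 6)/(5 - 6) = 0.158400
L_4(4.2) = (4.2 - 2)/(6 - 2) × (4.2 - 3)/(6 - 3) × (4.2 - 4)/(6 - 4) × (4.2 - 5)/(6 - 5) = -0.017600

P(4.2) = 0×L_0(4.2) + (-3)×L_1(4.2) + (-4)×L_2(4.2) + 0×L_3(4.2) + 22×L_4(4.2)
P(4.2) = -3.872000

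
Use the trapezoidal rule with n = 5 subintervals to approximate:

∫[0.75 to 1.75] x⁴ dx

f(x) = x⁴
a = 0.75, b = 1.75, n = 5
h = (b - a)/n = 0.200000

Trapezoidal rule: (h/2)[f(x₀) + 2f(x₁) + 2f(x₂) + ... + f(xₙ)]

x_0 = 0.7500, f(x_0) = 0.316406, coefficient = 1
x_1 = 0.9500, f(x_1) = 0.814506, coefficient = 2
x_2 = 1.1500, f(x_2) = 1.749006, coefficient = 2
x_3 = 1.3500, f(x_3) = 3.321506, coefficient = 2
x_4 = 1.5500, f(x_4) = 5.772006, coefficient = 2
x_5 = 1.7500, f(x_5) = 9.378906, coefficient = 1

I ≈ (0.200000/2) × 33.009363 = 3.300936
Exact value: 3.235156
Error: 0.065780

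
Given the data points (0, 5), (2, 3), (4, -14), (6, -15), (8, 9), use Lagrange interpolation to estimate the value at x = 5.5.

Lagrange interpolation formula:
P(x) = Σ yᵢ × Lᵢ(x)
where Lᵢ(x) = Π_{j≠i} (x - xⱼ)/(xᵢ - xⱼ)

L_0(5.5) = (5.5 - 2)/(0 - 2) × (5.5 - 4)/(0 - 4) × (5.5 - 6)/(0 - 6) × (5.5 - 8)/(0 - 8) = 0.017090
L_1(5.5) = (5.5 - 0)/(2 - 0) × (5.5 - 4)/(2 - 4) × (5.5 - 6)/(2 - 6) × (5.5 - 8)/(2 - 8) = -0.107422
L_2(5.5) = (5.5 - 0)/(4 - 0) × (5.5 - 2)/(4 - 2) × (5.5 - 6)/(4 - 6) × (5.5 - 8)/(4 - 8) = 0.375977
L_3(5.5) = (5.5 - 0)/(6 - 0) × (5.5 - 2)/(6 - 2) × (5.5 - 4)/(6 - 4) × (5.5 - 8)/(6 - 8) = 0.751953
L_4(5.5) = (5.5 - 0)/(8 - 0) × (5.5 - 2)/(8 - 2) × (5.5 - 4)/(8 - 4) × (5.5 - 6)/(8 - 6) = -0.037598

P(5.5) = 5×L_0(5.5) + 3×L_1(5.5) + (-14)×L_2(5.5) + (-15)×L_3(5.5) + 9×L_4(5.5)
P(5.5) = -17.118164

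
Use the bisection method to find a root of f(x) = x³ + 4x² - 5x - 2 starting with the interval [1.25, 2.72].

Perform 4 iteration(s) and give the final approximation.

f(x) = x³ + 4x² - 5x - 2
Initial interval: [1.25, 2.72]

Iteration 1:
  c_1 = (1.250000 + 2.720000)/2 = 1.985000
  f(c_1) = f(1.985000) = 11.657247
  f(a) × f(c) < 0, new interval: [1.250000, 1.985000]
Iteration 2:
  c_2 = (1.250000 + 1.985000)/2 = 1.617500
  f(c_2) = f(1.617500) = 4.609600
  f(a) × f(c) < 0, new interval: [1.250000, 1.617500]
Iteration 3:
  c_3 = (1.250000 + 1.617500)/2 = 1.433750
  f(c_3) = f(1.433750) = 2.001079
  f(a) × f(c) < 0, new interval: [1.250000, 1.433750]
Iteration 4:
  c_4 = (1.250000 + 1.433750)/2 = 1.341875
  f(c_4) = f(1.341875) = 0.909357
  f(a) × f(c) < 0, new interval: [1.250000, 1.341875]

After 4 iteration(s), the approximation is c_4 = 1.341875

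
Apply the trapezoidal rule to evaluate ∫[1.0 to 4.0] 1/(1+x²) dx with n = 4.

f(x) = 1/(1+x²)
a = 1.0, b = 4.0, n = 4
h = (b - a)/n = 0.750000

Trapezoidal rule: (h/2)[f(x₀) + 2f(x₁) + 2f(x₂) + ... + f(xₙ)]

x_0 = 1.0000, f(x_0) = 0.500000, coefficient = 1
x_1 = 1.7500, f(x_1) = 0.246154, coefficient = 2
x_2 = 2.5000, f(x_2) = 0.137931, coefficient = 2
x_3 = 3.2500, f(x_3) = 0.086486, coefficient = 2
x_4 = 4.0000, f(x_4) = 0.058824, coefficient = 1

I ≈ (0.750000/2) × 1.499966 = 0.562487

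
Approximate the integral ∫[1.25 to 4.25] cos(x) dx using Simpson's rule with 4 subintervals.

f(x) = cos(x)
a = 1.25, b = 4.25, n = 4
h = (b - a)/n = 0.750000

Simpson's rule: (h/3)[f(x₀) + 4f(x₁) + 2f(x₂) + ... + f(xₙ)]

x_0 = 1.2500, f(x_0) = 0.315322, coefficient = 1
x_1 = 2.0000, f(x_1) = -0.416147, coefficient = 4
x_2 = 2.7500, f(x_2) = -0.924302, coefficient = 2
x_3 = 3.5000, f(x_3) = -0.936457, coefficient = 4
x_4 = 4.2500, f(x_4) = -0.446087, coefficient = 1

I ≈ (0.750000/3) × -7.389784 = -1.847446
Exact value: -1.843974
Error: 0.003472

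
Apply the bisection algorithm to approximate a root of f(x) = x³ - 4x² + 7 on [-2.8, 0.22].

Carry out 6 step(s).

f(x) = x³ - 4x² + 7
Initial interval: [-2.8, 0.22]

Iteration 1:
  c_1 = (-2.800000 + 0.220000)/2 = -1.290000
  f(c_1) = f(-1.290000) = -1.803089
  f(a) × f(c) ≥ 0, new interval: [-1.290000, 0.220000]
Iteration 2:
  c_2 = (-1.290000 + 0.220000)/2 = -0.535000
  f(c_2) = f(-0.535000) = 5.701970
  f(a) × f(c) < 0, new interval: [-1.290000, -0.535000]
Iteration 3:
  c_3 = (-1.290000 + (-0.535000))/2 = -0.912500
  f(c_3) = f(-0.912500) = 2.909576
  f(a) × f(c) < 0, new interval: [-1.290000, -0.912500]
Iteration 4:
  c_4 = (-1.290000 + (-0.912500))/2 = -1.101250
  f(c_4) = f(-1.101250) = 0.813451
  f(a) × f(c) < 0, new interval: [-1.290000, -1.101250]
Iteration 5:
  c_5 = (-1.290000 + (-1.101250))/2 = -1.195625
  f(c_5) = f(-1.195625) = -0.427245
  f(a) × f(c) ≥ 0, new interval: [-1.195625, -1.101250]
Iteration 6:
  c_6 = (-1.195625 + (-1.101250))/2 = -1.148437
  f(c_6) = f(-1.148437) = 0.209681
  f(a) × f(c) < 0, new interval: [-1.195625, -1.148437]

After 6 iteration(s), the approximation is c_6 = -1.148437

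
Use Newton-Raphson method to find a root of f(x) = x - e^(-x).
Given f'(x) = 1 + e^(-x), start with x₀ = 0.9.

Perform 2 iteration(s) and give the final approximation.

f(x) = x - e^(-x)
f'(x) = 1 + e^(-x)
x₀ = 0.9

Newton-Raphson formula: x_{n+1} = x_n - f(x_n)/f'(x_n)

Iteration 1:
  f(0.900000) = 0.493430
  f'(0.900000) = 1.406570
  x_1 = 0.900000 - 0.493430/1.406570 = 0.549196
Iteration 2:
  f(0.549196) = -0.028218
  f'(0.549196) = 1.577414
  x_2 = 0.549196 - (-0.028218)/1.577414 = 0.567085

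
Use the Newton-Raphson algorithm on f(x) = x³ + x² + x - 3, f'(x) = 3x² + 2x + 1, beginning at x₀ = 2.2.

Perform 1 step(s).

f(x) = x³ + x² + x - 3
f'(x) = 3x² + 2x + 1
x₀ = 2.2

Newton-Raphson formula: x_{n+1} = x_n - f(x_n)/f'(x_n)

Iteration 1:
  f(2.200000) = 14.688000
  f'(2.200000) = 19.920000
  x_1 = 2.200000 - 14.688000/19.920000 = 1.462651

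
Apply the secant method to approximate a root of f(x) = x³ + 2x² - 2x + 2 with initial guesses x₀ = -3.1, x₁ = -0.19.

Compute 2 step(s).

f(x) = x³ + 2x² - 2x + 2
x₀ = -3.1, x₁ = -0.19

Secant formula: x_{n+1} = x_n - f(x_n)(x_n - x_{n-1})/(f(x_n) - f(x_{n-1}))

Iteration 1:
  f(-3.100000) = -2.371000
  f(-0.190000) = 2.445341
  x_2 = -0.190000 - 2.445341×(-0.190000 - (-3.100000))/(2.445341 - (-2.371000))
       = -1.667458
Iteration 2:
  f(-0.190000) = 2.445341
  f(-1.667458) = 6.259521
  x_3 = -1.667458 - 6.259521×(-1.667458 - (-0.190000))/(6.259521 - 2.445341)
       = 0.757226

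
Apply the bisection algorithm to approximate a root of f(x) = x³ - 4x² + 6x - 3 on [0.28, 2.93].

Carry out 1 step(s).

f(x) = x³ - 4x² + 6x - 3
Initial interval: [0.28, 2.93]

Iteration 1:
  c_1 = (0.280000 + 2.930000)/2 = 1.605000
  f(c_1) = f(1.605000) = 0.460420
  f(a) × f(c) < 0, new interval: [0.280000, 1.605000]

After 1 iteration(s), the approximation is c_1 = 1.605000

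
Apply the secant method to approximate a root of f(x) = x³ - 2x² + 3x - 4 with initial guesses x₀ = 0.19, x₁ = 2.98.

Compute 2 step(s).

f(x) = x³ - 2x² + 3x - 4
x₀ = 0.19, x₁ = 2.98

Secant formula: x_{n+1} = x_n - f(x_n)(x_n - x_{n-1})/(f(x_n) - f(x_{n-1}))

Iteration 1:
  f(0.190000) = -3.495341
  f(2.980000) = 13.642792
  x_2 = 2.980000 - 13.642792×(2.980000 - 0.190000)/(13.642792 - (-3.495341))
       = 0.759024
Iteration 2:
  f(2.980000) = 13.642792
  f(0.759024) = -2.437877
  x_3 = 0.759024 - (-2.437877)×(0.759024 - 2.980000)/(-2.437877 - 13.642792)
       = 1.095730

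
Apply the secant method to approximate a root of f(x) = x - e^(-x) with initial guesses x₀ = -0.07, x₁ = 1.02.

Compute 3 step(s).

f(x) = x - e^(-x)
x₀ = -0.07, x₁ = 1.02

Secant formula: x_{n+1} = x_n - f(x_n)(x_n - x_{n-1})/(f(x_n) - f(x_{n-1}))

Iteration 1:
  f(-0.070000) = -1.142508
  f(1.020000) = 0.659405
  x_2 = 1.020000 - 0.659405×(1.020000 - (-0.070000))/(0.659405 - (-1.142508))
       = 0.621118
Iteration 2:
  f(1.020000) = 0.659405
  f(0.621118) = 0.083774
  x_3 = 0.621118 - 0.083774×(0.621118 - 1.020000)/(0.083774 - 0.659405)
       = 0.563067
Iteration 3:
  f(0.621118) = 0.083774
  f(0.563067) = -0.006394
  x_4 = 0.563067 - (-0.006394)×(0.563067 - 0.621118)/(-0.006394 - 0.083774)
       = 0.567183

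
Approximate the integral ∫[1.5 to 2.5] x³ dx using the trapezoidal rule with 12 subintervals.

f(x) = x³
a = 1.5, b = 2.5, n = 12
h = (b - a)/n = 0.083333

Trapezoidal rule: (h/2)[f(x₀) + 2f(x₁) + 2f(x₂) + ... + f(xₙ)]

x_0 = 1.5000, f(x_0) = 3.375000, coefficient = 1
x_1 = 1.5833, f(x_1) = 3.969329, coefficient = 2
x_2 = 1.6667, f(x_2) = 4.629630, coefficient = 2
x_3 = 1.7500, f(x_3) = 5.359375, coefficient = 2
x_4 = 1.8333, f(x_4) = 6.162037, coefficient = 2
x_5 = 1.9167, f(x_5) = 7.041088, coefficient = 2
x_6 = 2.0000, f(x_6) = 8.000000, coefficient = 2
x_7 = 2.0833, f(x_7) = 9.042245, coefficient = 2
x_8 = 2.1667, f(x_8) = 10.171296, coefficient = 2
x_9 = 2.2500, f(x_9) = 11.390625, coefficient = 2
x_10 = 2.3333, f(x_10) = 12.703704, coefficient = 2
x_11 = 2.4167, f(x_11) = 14.114005, coefficient = 2
x_12 = 2.5000, f(x_12) = 15.625000, coefficient = 1

I ≈ (0.083333/2) × 204.166667 = 8.506944
Exact value: 8.500000
Error: 0.006944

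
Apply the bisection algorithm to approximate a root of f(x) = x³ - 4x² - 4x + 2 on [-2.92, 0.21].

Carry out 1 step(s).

f(x) = x³ - 4x² - 4x + 2
Initial interval: [-2.92, 0.21]

Iteration 1:
  c_1 = (-2.920000 + 0.210000)/2 = -1.355000
  f(c_1) = f(-1.355000) = -2.411914
  f(a) × f(c) ≥ 0, new interval: [-1.355000, 0.210000]

After 1 iteration(s), the approximation is c_1 = -1.355000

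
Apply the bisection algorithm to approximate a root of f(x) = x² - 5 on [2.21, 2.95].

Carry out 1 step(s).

f(x) = x² - 5
Initial interval: [2.21, 2.95]

Iteration 1:
  c_1 = (2.210000 + 2.950000)/2 = 2.580000
  f(c_1) = f(2.580000) = 1.656400
  f(a) × f(c) < 0, new interval: [2.210000, 2.580000]

After 1 iteration(s), the approximation is c_1 = 2.580000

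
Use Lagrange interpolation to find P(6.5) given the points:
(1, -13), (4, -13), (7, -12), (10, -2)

Lagrange interpolation formula:
P(x) = Σ yᵢ × Lᵢ(x)
where Lᵢ(x) = Π_{j≠i} (x - xⱼ)/(xᵢ - xⱼ)

L_0(6.5) = (6.5 - 4)/(1 - 4) × (6.5 - 7)/(1 - 7) × (6.5 - 10)/(1 - 10) = -0.027006
L_1(6.5) = (6.5 - 1)/(4 - 1) × (6.5 - 7)/(4 - 7) × (6.5 - 10)/(4 - 10) = 0.178241
L_2(6.5) = (6.5 - 1)/(7 - 1) × (6.5 - 4)/(7 - 4) × (6.5 - 10)/(7 - 10) = 0.891204
L_3(6.5) = (6.5 - 1)/(10 - 1) × (6.5 - 4)/(10 - 4) × (6.5 - 7)/(10 - 7) = -0.042438

P(6.5) = (-13)×L_0(6.5) + (-13)×L_1(6.5) + (-12)×L_2(6.5) + (-2)×L_3(6.5)
P(6.5) = -12.575617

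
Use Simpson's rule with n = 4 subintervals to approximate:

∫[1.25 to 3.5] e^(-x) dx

f(x) = e^(-x)
a = 1.25, b = 3.5, n = 4
h = (b - a)/n = 0.562500

Simpson's rule: (h/3)[f(x₀) + 4f(x₁) + 2f(x₂) + ... + f(xₙ)]

x_0 = 1.2500, f(x_0) = 0.286505, coefficient = 1
x_1 = 1.8125, f(x_1) = 0.163246, coefficient = 4
x_2 = 2.3750, f(x_2) = 0.093014, coefficient = 2
x_3 = 2.9375, f(x_3) = 0.052998, coefficient = 4
x_4 = 3.5000, f(x_4) = 0.030197, coefficient = 1

I ≈ (0.562500/3) × 1.367705 = 0.256445
Exact value: 0.256307
Error: 0.000137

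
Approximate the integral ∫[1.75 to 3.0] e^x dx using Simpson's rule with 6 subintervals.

f(x) = e^x
a = 1.75, b = 3.0, n = 6
h = (b - a)/n = 0.208333

Simpson's rule: (h/3)[f(x₀) + 4f(x₁) + 2f(x₂) + ... + f(xₙ)]

x_0 = 1.7500, f(x_0) = 5.754603, coefficient = 1
x_1 = 1.9583, f(x_1) = 7.087505, coefficient = 4
x_2 = 2.1667, f(x_2) = 8.729138, coefficient = 2
x_3 = 2.3750, f(x_3) = 10.751013, coefficient = 4
x_4 = 2.5833, f(x_4) = 13.241202, coefficient = 2
x_5 = 2.7917, f(x_5) = 16.308177, coefficient = 4
x_6 = 3.0000, f(x_6) = 20.085537, coefficient = 1

I ≈ (0.208333/3) × 206.367602 = 14.331083
Exact value: 14.330934
Error: 0.000149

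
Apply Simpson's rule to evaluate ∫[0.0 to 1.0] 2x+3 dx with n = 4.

f(x) = 2x+3
a = 0.0, b = 1.0, n = 4
h = (b - a)/n = 0.250000

Simpson's rule: (h/3)[f(x₀) + 4f(x₁) + 2f(x₂) + ... + f(xₙ)]

x_0 = 0.0000, f(x_0) = 3.000000, coefficient = 1
x_1 = 0.2500, f(x_1) = 3.500000, coefficient = 4
x_2 = 0.5000, f(x_2) = 4.000000, coefficient = 2
x_3 = 0.7500, f(x_3) = 4.500000, coefficient = 4
x_4 = 1.0000, f(x_4) = 5.000000, coefficient = 1

I ≈ (0.250000/3) × 48.000000 = 4.000000
Exact value: 4.000000
Error: 0.000000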